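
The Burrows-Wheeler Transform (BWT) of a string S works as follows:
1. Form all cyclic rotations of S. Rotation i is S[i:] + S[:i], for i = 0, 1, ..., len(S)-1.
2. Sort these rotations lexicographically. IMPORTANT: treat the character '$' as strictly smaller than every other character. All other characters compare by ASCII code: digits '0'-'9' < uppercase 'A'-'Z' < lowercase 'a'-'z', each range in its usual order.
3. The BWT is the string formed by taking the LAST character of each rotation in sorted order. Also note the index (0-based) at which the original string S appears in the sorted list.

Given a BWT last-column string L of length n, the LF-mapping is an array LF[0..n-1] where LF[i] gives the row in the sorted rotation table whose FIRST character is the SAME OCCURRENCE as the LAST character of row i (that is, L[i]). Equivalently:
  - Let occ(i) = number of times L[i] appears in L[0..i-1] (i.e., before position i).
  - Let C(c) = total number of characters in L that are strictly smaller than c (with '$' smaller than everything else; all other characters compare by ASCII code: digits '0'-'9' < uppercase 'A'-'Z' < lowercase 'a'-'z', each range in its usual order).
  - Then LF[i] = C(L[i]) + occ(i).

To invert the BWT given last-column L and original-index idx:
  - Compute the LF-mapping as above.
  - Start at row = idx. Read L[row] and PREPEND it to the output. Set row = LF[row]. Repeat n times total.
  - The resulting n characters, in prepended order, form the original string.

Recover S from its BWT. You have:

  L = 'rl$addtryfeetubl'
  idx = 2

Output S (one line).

Answer: butterflyladder$

Derivation:
LF mapping: 10 8 0 1 3 4 12 11 15 7 5 6 13 14 2 9
Walk LF starting at row 2, prepending L[row]:
  step 1: row=2, L[2]='$', prepend. Next row=LF[2]=0
  step 2: row=0, L[0]='r', prepend. Next row=LF[0]=10
  step 3: row=10, L[10]='e', prepend. Next row=LF[10]=5
  step 4: row=5, L[5]='d', prepend. Next row=LF[5]=4
  step 5: row=4, L[4]='d', prepend. Next row=LF[4]=3
  step 6: row=3, L[3]='a', prepend. Next row=LF[3]=1
  step 7: row=1, L[1]='l', prepend. Next row=LF[1]=8
  step 8: row=8, L[8]='y', prepend. Next row=LF[8]=15
  step 9: row=15, L[15]='l', prepend. Next row=LF[15]=9
  step 10: row=9, L[9]='f', prepend. Next row=LF[9]=7
  step 11: row=7, L[7]='r', prepend. Next row=LF[7]=11
  step 12: row=11, L[11]='e', prepend. Next row=LF[11]=6
  step 13: row=6, L[6]='t', prepend. Next row=LF[6]=12
  step 14: row=12, L[12]='t', prepend. Next row=LF[12]=13
  step 15: row=13, L[13]='u', prepend. Next row=LF[13]=14
  step 16: row=14, L[14]='b', prepend. Next row=LF[14]=2
Reversed output: butterflyladder$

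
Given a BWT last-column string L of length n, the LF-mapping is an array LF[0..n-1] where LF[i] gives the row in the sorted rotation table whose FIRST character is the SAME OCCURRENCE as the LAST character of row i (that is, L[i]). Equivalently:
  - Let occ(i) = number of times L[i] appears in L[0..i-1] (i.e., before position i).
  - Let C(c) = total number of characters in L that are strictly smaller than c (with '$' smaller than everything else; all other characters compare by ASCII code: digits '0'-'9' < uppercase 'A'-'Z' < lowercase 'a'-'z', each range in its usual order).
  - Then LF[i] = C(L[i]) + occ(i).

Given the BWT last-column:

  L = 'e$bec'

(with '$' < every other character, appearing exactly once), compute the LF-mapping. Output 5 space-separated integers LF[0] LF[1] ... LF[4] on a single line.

Char counts: '$':1, 'b':1, 'c':1, 'e':2
C (first-col start): C('$')=0, C('b')=1, C('c')=2, C('e')=3
L[0]='e': occ=0, LF[0]=C('e')+0=3+0=3
L[1]='$': occ=0, LF[1]=C('$')+0=0+0=0
L[2]='b': occ=0, LF[2]=C('b')+0=1+0=1
L[3]='e': occ=1, LF[3]=C('e')+1=3+1=4
L[4]='c': occ=0, LF[4]=C('c')+0=2+0=2

Answer: 3 0 1 4 2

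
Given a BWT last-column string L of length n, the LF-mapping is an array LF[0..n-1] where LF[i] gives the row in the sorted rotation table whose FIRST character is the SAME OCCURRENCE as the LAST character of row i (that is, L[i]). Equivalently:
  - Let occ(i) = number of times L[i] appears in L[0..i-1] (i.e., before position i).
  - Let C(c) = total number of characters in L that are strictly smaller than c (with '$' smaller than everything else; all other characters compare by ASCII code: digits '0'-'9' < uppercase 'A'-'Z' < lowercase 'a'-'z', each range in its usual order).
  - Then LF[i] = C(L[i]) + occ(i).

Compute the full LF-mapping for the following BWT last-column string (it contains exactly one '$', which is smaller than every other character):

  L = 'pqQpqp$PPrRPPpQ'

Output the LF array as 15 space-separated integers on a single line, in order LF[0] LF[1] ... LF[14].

Char counts: '$':1, 'P':4, 'Q':2, 'R':1, 'p':4, 'q':2, 'r':1
C (first-col start): C('$')=0, C('P')=1, C('Q')=5, C('R')=7, C('p')=8, C('q')=12, C('r')=14
L[0]='p': occ=0, LF[0]=C('p')+0=8+0=8
L[1]='q': occ=0, LF[1]=C('q')+0=12+0=12
L[2]='Q': occ=0, LF[2]=C('Q')+0=5+0=5
L[3]='p': occ=1, LF[3]=C('p')+1=8+1=9
L[4]='q': occ=1, LF[4]=C('q')+1=12+1=13
L[5]='p': occ=2, LF[5]=C('p')+2=8+2=10
L[6]='$': occ=0, LF[6]=C('$')+0=0+0=0
L[7]='P': occ=0, LF[7]=C('P')+0=1+0=1
L[8]='P': occ=1, LF[8]=C('P')+1=1+1=2
L[9]='r': occ=0, LF[9]=C('r')+0=14+0=14
L[10]='R': occ=0, LF[10]=C('R')+0=7+0=7
L[11]='P': occ=2, LF[11]=C('P')+2=1+2=3
L[12]='P': occ=3, LF[12]=C('P')+3=1+3=4
L[13]='p': occ=3, LF[13]=C('p')+3=8+3=11
L[14]='Q': occ=1, LF[14]=C('Q')+1=5+1=6

Answer: 8 12 5 9 13 10 0 1 2 14 7 3 4 11 6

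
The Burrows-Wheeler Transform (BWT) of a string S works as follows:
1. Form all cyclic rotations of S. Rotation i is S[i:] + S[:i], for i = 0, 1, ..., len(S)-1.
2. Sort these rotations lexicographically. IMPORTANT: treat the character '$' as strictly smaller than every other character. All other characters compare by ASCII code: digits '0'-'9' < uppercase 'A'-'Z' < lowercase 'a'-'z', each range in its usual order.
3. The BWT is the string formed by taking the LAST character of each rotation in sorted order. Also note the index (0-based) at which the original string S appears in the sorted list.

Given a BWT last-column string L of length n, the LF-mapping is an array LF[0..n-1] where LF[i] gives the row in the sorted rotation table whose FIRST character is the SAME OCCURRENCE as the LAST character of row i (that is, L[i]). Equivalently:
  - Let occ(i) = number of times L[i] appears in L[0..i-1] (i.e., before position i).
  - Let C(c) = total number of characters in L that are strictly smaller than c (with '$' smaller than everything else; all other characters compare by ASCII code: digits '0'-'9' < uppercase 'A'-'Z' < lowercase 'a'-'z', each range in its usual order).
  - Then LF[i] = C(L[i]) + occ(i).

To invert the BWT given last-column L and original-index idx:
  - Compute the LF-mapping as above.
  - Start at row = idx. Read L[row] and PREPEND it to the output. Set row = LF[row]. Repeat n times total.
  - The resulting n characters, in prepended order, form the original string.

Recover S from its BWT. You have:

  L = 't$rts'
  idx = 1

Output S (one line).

Answer: rstt$

Derivation:
LF mapping: 3 0 1 4 2
Walk LF starting at row 1, prepending L[row]:
  step 1: row=1, L[1]='$', prepend. Next row=LF[1]=0
  step 2: row=0, L[0]='t', prepend. Next row=LF[0]=3
  step 3: row=3, L[3]='t', prepend. Next row=LF[3]=4
  step 4: row=4, L[4]='s', prepend. Next row=LF[4]=2
  step 5: row=2, L[2]='r', prepend. Next row=LF[2]=1
Reversed output: rstt$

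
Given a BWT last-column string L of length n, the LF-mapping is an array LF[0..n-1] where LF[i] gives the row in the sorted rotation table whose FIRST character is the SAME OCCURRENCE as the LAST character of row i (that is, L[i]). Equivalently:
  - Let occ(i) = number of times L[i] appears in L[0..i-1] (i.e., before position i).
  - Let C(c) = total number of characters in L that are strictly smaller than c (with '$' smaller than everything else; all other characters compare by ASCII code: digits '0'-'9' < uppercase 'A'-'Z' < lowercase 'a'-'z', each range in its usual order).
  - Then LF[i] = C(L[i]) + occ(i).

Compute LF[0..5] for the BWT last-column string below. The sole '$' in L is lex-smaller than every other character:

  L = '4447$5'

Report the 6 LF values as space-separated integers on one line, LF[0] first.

Char counts: '$':1, '4':3, '5':1, '7':1
C (first-col start): C('$')=0, C('4')=1, C('5')=4, C('7')=5
L[0]='4': occ=0, LF[0]=C('4')+0=1+0=1
L[1]='4': occ=1, LF[1]=C('4')+1=1+1=2
L[2]='4': occ=2, LF[2]=C('4')+2=1+2=3
L[3]='7': occ=0, LF[3]=C('7')+0=5+0=5
L[4]='$': occ=0, LF[4]=C('$')+0=0+0=0
L[5]='5': occ=0, LF[5]=C('5')+0=4+0=4

Answer: 1 2 3 5 0 4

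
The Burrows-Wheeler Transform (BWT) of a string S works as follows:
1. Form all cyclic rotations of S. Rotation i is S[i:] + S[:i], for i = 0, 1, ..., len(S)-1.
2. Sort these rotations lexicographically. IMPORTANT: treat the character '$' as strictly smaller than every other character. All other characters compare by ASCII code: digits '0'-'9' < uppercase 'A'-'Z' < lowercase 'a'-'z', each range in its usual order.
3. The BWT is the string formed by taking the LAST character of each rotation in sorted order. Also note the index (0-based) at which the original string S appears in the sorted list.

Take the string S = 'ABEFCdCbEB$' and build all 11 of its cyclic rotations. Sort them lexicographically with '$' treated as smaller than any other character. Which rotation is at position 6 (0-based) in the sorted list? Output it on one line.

Answer: EB$ABEFCdCb

Derivation:
All 11 rotations (rotation i = S[i:]+S[:i]):
  rot[0] = ABEFCdCbEB$
  rot[1] = BEFCdCbEB$A
  rot[2] = EFCdCbEB$AB
  rot[3] = FCdCbEB$ABE
  rot[4] = CdCbEB$ABEF
  rot[5] = dCbEB$ABEFC
  rot[6] = CbEB$ABEFCd
  rot[7] = bEB$ABEFCdC
  rot[8] = EB$ABEFCdCb
  rot[9] = B$ABEFCdCbE
  rot[10] = $ABEFCdCbEB
Sorted (with $ < everything):
  sorted[0] = $ABEFCdCbEB
  sorted[1] = ABEFCdCbEB$
  sorted[2] = B$ABEFCdCbE
  sorted[3] = BEFCdCbEB$A
  sorted[4] = CbEB$ABEFCd
  sorted[5] = CdCbEB$ABEF
  sorted[6] = EB$ABEFCdCb
  sorted[7] = EFCdCbEB$AB
  sorted[8] = FCdCbEB$ABE
  sorted[9] = bEB$ABEFCdC
  sorted[10] = dCbEB$ABEFC
sorted[6] = EB$ABEFCdCb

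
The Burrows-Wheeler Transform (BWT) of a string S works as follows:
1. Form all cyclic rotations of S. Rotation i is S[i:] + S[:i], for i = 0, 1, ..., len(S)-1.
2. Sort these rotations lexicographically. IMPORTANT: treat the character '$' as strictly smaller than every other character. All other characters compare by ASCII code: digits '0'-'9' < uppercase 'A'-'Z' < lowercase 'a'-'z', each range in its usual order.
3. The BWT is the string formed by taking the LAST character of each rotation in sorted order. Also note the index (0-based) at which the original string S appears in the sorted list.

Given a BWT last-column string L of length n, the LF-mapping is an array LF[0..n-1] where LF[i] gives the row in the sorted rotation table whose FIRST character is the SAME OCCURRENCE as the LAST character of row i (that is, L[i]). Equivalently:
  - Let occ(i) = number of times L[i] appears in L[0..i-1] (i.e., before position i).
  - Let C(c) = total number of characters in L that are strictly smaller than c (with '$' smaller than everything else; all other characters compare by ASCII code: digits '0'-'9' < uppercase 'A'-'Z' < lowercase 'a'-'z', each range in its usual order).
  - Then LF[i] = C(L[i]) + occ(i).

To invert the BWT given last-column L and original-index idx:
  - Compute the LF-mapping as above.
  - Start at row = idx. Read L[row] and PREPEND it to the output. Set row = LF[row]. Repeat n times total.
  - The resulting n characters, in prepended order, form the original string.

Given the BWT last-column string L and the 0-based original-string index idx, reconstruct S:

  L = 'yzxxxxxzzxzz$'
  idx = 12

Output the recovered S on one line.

LF mapping: 7 8 1 2 3 4 5 9 10 6 11 12 0
Walk LF starting at row 12, prepending L[row]:
  step 1: row=12, L[12]='$', prepend. Next row=LF[12]=0
  step 2: row=0, L[0]='y', prepend. Next row=LF[0]=7
  step 3: row=7, L[7]='z', prepend. Next row=LF[7]=9
  step 4: row=9, L[9]='x', prepend. Next row=LF[9]=6
  step 5: row=6, L[6]='x', prepend. Next row=LF[6]=5
  step 6: row=5, L[5]='x', prepend. Next row=LF[5]=4
  step 7: row=4, L[4]='x', prepend. Next row=LF[4]=3
  step 8: row=3, L[3]='x', prepend. Next row=LF[3]=2
  step 9: row=2, L[2]='x', prepend. Next row=LF[2]=1
  step 10: row=1, L[1]='z', prepend. Next row=LF[1]=8
  step 11: row=8, L[8]='z', prepend. Next row=LF[8]=10
  step 12: row=10, L[10]='z', prepend. Next row=LF[10]=11
  step 13: row=11, L[11]='z', prepend. Next row=LF[11]=12
Reversed output: zzzzxxxxxxzy$

Answer: zzzzxxxxxxzy$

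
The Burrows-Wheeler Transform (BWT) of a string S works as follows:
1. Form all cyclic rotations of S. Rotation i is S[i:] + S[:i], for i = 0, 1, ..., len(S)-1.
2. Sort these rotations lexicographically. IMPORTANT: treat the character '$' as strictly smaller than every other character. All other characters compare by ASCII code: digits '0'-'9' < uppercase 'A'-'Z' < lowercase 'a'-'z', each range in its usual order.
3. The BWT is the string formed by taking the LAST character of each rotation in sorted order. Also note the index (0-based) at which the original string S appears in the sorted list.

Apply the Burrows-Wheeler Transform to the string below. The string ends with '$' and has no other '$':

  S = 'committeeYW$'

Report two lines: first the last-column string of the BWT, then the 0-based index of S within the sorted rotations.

All 12 rotations (rotation i = S[i:]+S[:i]):
  rot[0] = committeeYW$
  rot[1] = ommitteeYW$c
  rot[2] = mmitteeYW$co
  rot[3] = mitteeYW$com
  rot[4] = itteeYW$comm
  rot[5] = tteeYW$commi
  rot[6] = teeYW$commit
  rot[7] = eeYW$committ
  rot[8] = eYW$committe
  rot[9] = YW$committee
  rot[10] = W$committeeY
  rot[11] = $committeeYW
Sorted (with $ < everything):
  sorted[0] = $committeeYW  (last char: 'W')
  sorted[1] = W$committeeY  (last char: 'Y')
  sorted[2] = YW$committee  (last char: 'e')
  sorted[3] = committeeYW$  (last char: '$')
  sorted[4] = eYW$committe  (last char: 'e')
  sorted[5] = eeYW$committ  (last char: 't')
  sorted[6] = itteeYW$comm  (last char: 'm')
  sorted[7] = mitteeYW$com  (last char: 'm')
  sorted[8] = mmitteeYW$co  (last char: 'o')
  sorted[9] = ommitteeYW$c  (last char: 'c')
  sorted[10] = teeYW$commit  (last char: 't')
  sorted[11] = tteeYW$commi  (last char: 'i')
Last column: WYe$etmmocti
Original string S is at sorted index 3

Answer: WYe$etmmocti
3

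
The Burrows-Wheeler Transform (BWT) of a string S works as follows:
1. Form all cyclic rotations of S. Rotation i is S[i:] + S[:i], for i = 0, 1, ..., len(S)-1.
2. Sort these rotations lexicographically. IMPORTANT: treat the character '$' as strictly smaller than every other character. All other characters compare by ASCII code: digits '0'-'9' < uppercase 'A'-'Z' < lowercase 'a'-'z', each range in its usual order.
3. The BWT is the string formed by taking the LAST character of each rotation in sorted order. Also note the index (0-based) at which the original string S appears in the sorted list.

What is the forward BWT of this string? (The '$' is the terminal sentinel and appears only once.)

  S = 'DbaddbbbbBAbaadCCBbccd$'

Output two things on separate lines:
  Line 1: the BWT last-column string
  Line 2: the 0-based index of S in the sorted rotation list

Answer: dBbCCd$babbADbbdBbccada
6

Derivation:
All 23 rotations (rotation i = S[i:]+S[:i]):
  rot[0] = DbaddbbbbBAbaadCCBbccd$
  rot[1] = baddbbbbBAbaadCCBbccd$D
  rot[2] = addbbbbBAbaadCCBbccd$Db
  rot[3] = ddbbbbBAbaadCCBbccd$Dba
  rot[4] = dbbbbBAbaadCCBbccd$Dbad
  rot[5] = bbbbBAbaadCCBbccd$Dbadd
  rot[6] = bbbBAbaadCCBbccd$Dbaddb
  rot[7] = bbBAbaadCCBbccd$Dbaddbb
  rot[8] = bBAbaadCCBbccd$Dbaddbbb
  rot[9] = BAbaadCCBbccd$Dbaddbbbb
  rot[10] = AbaadCCBbccd$DbaddbbbbB
  rot[11] = baadCCBbccd$DbaddbbbbBA
  rot[12] = aadCCBbccd$DbaddbbbbBAb
  rot[13] = adCCBbccd$DbaddbbbbBAba
  rot[14] = dCCBbccd$DbaddbbbbBAbaa
  rot[15] = CCBbccd$DbaddbbbbBAbaad
  rot[16] = CBbccd$DbaddbbbbBAbaadC
  rot[17] = Bbccd$DbaddbbbbBAbaadCC
  rot[18] = bccd$DbaddbbbbBAbaadCCB
  rot[19] = ccd$DbaddbbbbBAbaadCCBb
  rot[20] = cd$DbaddbbbbBAbaadCCBbc
  rot[21] = d$DbaddbbbbBAbaadCCBbcc
  rot[22] = $DbaddbbbbBAbaadCCBbccd
Sorted (with $ < everything):
  sorted[0] = $DbaddbbbbBAbaadCCBbccd  (last char: 'd')
  sorted[1] = AbaadCCBbccd$DbaddbbbbB  (last char: 'B')
  sorted[2] = BAbaadCCBbccd$Dbaddbbbb  (last char: 'b')
  sorted[3] = Bbccd$DbaddbbbbBAbaadCC  (last char: 'C')
  sorted[4] = CBbccd$DbaddbbbbBAbaadC  (last char: 'C')
  sorted[5] = CCBbccd$DbaddbbbbBAbaad  (last char: 'd')
  sorted[6] = DbaddbbbbBAbaadCCBbccd$  (last char: '$')
  sorted[7] = aadCCBbccd$DbaddbbbbBAb  (last char: 'b')
  sorted[8] = adCCBbccd$DbaddbbbbBAba  (last char: 'a')
  sorted[9] = addbbbbBAbaadCCBbccd$Db  (last char: 'b')
  sorted[10] = bBAbaadCCBbccd$Dbaddbbb  (last char: 'b')
  sorted[11] = baadCCBbccd$DbaddbbbbBA  (last char: 'A')
  sorted[12] = baddbbbbBAbaadCCBbccd$D  (last char: 'D')
  sorted[13] = bbBAbaadCCBbccd$Dbaddbb  (last char: 'b')
  sorted[14] = bbbBAbaadCCBbccd$Dbaddb  (last char: 'b')
  sorted[15] = bbbbBAbaadCCBbccd$Dbadd  (last char: 'd')
  sorted[16] = bccd$DbaddbbbbBAbaadCCB  (last char: 'B')
  sorted[17] = ccd$DbaddbbbbBAbaadCCBb  (last char: 'b')
  sorted[18] = cd$DbaddbbbbBAbaadCCBbc  (last char: 'c')
  sorted[19] = d$DbaddbbbbBAbaadCCBbcc  (last char: 'c')
  sorted[20] = dCCBbccd$DbaddbbbbBAbaa  (last char: 'a')
  sorted[21] = dbbbbBAbaadCCBbccd$Dbad  (last char: 'd')
  sorted[22] = ddbbbbBAbaadCCBbccd$Dba  (last char: 'a')
Last column: dBbCCd$babbADbbdBbccada
Original string S is at sorted index 6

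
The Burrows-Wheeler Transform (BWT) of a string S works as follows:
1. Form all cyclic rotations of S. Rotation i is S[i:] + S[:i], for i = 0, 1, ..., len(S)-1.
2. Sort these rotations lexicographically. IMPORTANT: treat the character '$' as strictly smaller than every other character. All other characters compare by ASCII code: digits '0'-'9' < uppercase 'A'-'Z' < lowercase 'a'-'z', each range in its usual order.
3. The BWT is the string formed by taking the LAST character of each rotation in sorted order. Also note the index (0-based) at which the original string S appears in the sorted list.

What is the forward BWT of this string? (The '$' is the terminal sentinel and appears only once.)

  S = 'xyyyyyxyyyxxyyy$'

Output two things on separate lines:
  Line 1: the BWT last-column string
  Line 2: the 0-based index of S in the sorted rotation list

Answer: yyxy$yyyyyyxxyyx
4

Derivation:
All 16 rotations (rotation i = S[i:]+S[:i]):
  rot[0] = xyyyyyxyyyxxyyy$
  rot[1] = yyyyyxyyyxxyyy$x
  rot[2] = yyyyxyyyxxyyy$xy
  rot[3] = yyyxyyyxxyyy$xyy
  rot[4] = yyxyyyxxyyy$xyyy
  rot[5] = yxyyyxxyyy$xyyyy
  rot[6] = xyyyxxyyy$xyyyyy
  rot[7] = yyyxxyyy$xyyyyyx
  rot[8] = yyxxyyy$xyyyyyxy
  rot[9] = yxxyyy$xyyyyyxyy
  rot[10] = xxyyy$xyyyyyxyyy
  rot[11] = xyyy$xyyyyyxyyyx
  rot[12] = yyy$xyyyyyxyyyxx
  rot[13] = yy$xyyyyyxyyyxxy
  rot[14] = y$xyyyyyxyyyxxyy
  rot[15] = $xyyyyyxyyyxxyyy
Sorted (with $ < everything):
  sorted[0] = $xyyyyyxyyyxxyyy  (last char: 'y')
  sorted[1] = xxyyy$xyyyyyxyyy  (last char: 'y')
  sorted[2] = xyyy$xyyyyyxyyyx  (last char: 'x')
  sorted[3] = xyyyxxyyy$xyyyyy  (last char: 'y')
  sorted[4] = xyyyyyxyyyxxyyy$  (last char: '$')
  sorted[5] = y$xyyyyyxyyyxxyy  (last char: 'y')
  sorted[6] = yxxyyy$xyyyyyxyy  (last char: 'y')
  sorted[7] = yxyyyxxyyy$xyyyy  (last char: 'y')
  sorted[8] = yy$xyyyyyxyyyxxy  (last char: 'y')
  sorted[9] = yyxxyyy$xyyyyyxy  (last char: 'y')
  sorted[10] = yyxyyyxxyyy$xyyy  (last char: 'y')
  sorted[11] = yyy$xyyyyyxyyyxx  (last char: 'x')
  sorted[12] = yyyxxyyy$xyyyyyx  (last char: 'x')
  sorted[13] = yyyxyyyxxyyy$xyy  (last char: 'y')
  sorted[14] = yyyyxyyyxxyyy$xy  (last char: 'y')
  sorted[15] = yyyyyxyyyxxyyy$x  (last char: 'x')
Last column: yyxy$yyyyyyxxyyx
Original string S is at sorted index 4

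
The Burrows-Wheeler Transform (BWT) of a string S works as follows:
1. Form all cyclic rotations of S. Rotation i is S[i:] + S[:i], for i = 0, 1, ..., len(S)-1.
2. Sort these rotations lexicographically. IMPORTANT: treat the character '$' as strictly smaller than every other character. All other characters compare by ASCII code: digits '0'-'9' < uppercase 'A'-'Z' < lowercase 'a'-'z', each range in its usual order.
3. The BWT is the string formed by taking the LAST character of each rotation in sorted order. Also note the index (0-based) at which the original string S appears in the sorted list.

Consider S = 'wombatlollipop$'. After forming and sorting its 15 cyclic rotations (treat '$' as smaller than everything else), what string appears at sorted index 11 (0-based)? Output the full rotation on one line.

All 15 rotations (rotation i = S[i:]+S[:i]):
  rot[0] = wombatlollipop$
  rot[1] = ombatlollipop$w
  rot[2] = mbatlollipop$wo
  rot[3] = batlollipop$wom
  rot[4] = atlollipop$womb
  rot[5] = tlollipop$womba
  rot[6] = lollipop$wombat
  rot[7] = ollipop$wombatl
  rot[8] = llipop$wombatlo
  rot[9] = lipop$wombatlol
  rot[10] = ipop$wombatloll
  rot[11] = pop$wombatlolli
  rot[12] = op$wombatlollip
  rot[13] = p$wombatlollipo
  rot[14] = $wombatlollipop
Sorted (with $ < everything):
  sorted[0] = $wombatlollipop
  sorted[1] = atlollipop$womb
  sorted[2] = batlollipop$wom
  sorted[3] = ipop$wombatloll
  sorted[4] = lipop$wombatlol
  sorted[5] = llipop$wombatlo
  sorted[6] = lollipop$wombat
  sorted[7] = mbatlollipop$wo
  sorted[8] = ollipop$wombatl
  sorted[9] = ombatlollipop$w
  sorted[10] = op$wombatlollip
  sorted[11] = p$wombatlollipo
  sorted[12] = pop$wombatlolli
  sorted[13] = tlollipop$womba
  sorted[14] = wombatlollipop$
sorted[11] = p$wombatlollipo

Answer: p$wombatlollipo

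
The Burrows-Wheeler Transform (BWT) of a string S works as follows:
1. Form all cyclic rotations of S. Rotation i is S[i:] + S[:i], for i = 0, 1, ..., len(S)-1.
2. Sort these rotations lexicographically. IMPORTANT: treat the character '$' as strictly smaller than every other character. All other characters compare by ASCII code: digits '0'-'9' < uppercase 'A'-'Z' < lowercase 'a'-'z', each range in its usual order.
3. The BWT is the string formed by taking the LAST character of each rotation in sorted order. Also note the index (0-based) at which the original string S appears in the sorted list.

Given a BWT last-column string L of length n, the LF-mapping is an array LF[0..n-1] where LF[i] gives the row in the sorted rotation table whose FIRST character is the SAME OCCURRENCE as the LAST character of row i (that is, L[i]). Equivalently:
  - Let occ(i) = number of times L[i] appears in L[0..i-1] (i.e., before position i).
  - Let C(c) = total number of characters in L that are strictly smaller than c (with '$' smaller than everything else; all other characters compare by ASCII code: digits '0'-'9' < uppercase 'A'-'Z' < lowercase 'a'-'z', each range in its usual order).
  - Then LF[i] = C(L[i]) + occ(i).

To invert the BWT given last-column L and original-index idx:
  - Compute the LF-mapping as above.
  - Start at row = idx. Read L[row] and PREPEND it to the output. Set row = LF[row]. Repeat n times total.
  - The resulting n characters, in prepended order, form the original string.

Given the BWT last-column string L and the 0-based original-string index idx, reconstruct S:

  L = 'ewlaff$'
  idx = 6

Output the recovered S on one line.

LF mapping: 2 6 5 1 3 4 0
Walk LF starting at row 6, prepending L[row]:
  step 1: row=6, L[6]='$', prepend. Next row=LF[6]=0
  step 2: row=0, L[0]='e', prepend. Next row=LF[0]=2
  step 3: row=2, L[2]='l', prepend. Next row=LF[2]=5
  step 4: row=5, L[5]='f', prepend. Next row=LF[5]=4
  step 5: row=4, L[4]='f', prepend. Next row=LF[4]=3
  step 6: row=3, L[3]='a', prepend. Next row=LF[3]=1
  step 7: row=1, L[1]='w', prepend. Next row=LF[1]=6
Reversed output: waffle$

Answer: waffle$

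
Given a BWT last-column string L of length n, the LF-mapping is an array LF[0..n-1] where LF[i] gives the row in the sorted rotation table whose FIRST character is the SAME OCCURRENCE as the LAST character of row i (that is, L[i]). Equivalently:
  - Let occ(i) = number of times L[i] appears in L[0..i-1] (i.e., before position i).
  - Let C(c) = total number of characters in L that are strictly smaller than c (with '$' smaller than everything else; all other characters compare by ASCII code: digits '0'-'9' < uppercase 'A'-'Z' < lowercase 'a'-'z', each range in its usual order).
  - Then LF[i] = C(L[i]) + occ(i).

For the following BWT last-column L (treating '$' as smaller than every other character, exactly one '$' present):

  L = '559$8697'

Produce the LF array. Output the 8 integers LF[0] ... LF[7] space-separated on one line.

Answer: 1 2 6 0 5 3 7 4

Derivation:
Char counts: '$':1, '5':2, '6':1, '7':1, '8':1, '9':2
C (first-col start): C('$')=0, C('5')=1, C('6')=3, C('7')=4, C('8')=5, C('9')=6
L[0]='5': occ=0, LF[0]=C('5')+0=1+0=1
L[1]='5': occ=1, LF[1]=C('5')+1=1+1=2
L[2]='9': occ=0, LF[2]=C('9')+0=6+0=6
L[3]='$': occ=0, LF[3]=C('$')+0=0+0=0
L[4]='8': occ=0, LF[4]=C('8')+0=5+0=5
L[5]='6': occ=0, LF[5]=C('6')+0=3+0=3
L[6]='9': occ=1, LF[6]=C('9')+1=6+1=7
L[7]='7': occ=0, LF[7]=C('7')+0=4+0=4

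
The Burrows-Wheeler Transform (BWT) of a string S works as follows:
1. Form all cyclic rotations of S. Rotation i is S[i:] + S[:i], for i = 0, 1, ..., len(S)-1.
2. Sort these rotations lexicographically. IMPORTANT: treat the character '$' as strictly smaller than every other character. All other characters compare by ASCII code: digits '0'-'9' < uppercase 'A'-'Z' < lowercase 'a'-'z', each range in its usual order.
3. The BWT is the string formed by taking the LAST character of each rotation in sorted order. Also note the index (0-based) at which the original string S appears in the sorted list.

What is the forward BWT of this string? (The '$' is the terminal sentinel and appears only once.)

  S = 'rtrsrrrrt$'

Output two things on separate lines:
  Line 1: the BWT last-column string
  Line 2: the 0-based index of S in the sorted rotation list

All 10 rotations (rotation i = S[i:]+S[:i]):
  rot[0] = rtrsrrrrt$
  rot[1] = trsrrrrt$r
  rot[2] = rsrrrrt$rt
  rot[3] = srrrrt$rtr
  rot[4] = rrrrt$rtrs
  rot[5] = rrrt$rtrsr
  rot[6] = rrt$rtrsrr
  rot[7] = rt$rtrsrrr
  rot[8] = t$rtrsrrrr
  rot[9] = $rtrsrrrrt
Sorted (with $ < everything):
  sorted[0] = $rtrsrrrrt  (last char: 't')
  sorted[1] = rrrrt$rtrs  (last char: 's')
  sorted[2] = rrrt$rtrsr  (last char: 'r')
  sorted[3] = rrt$rtrsrr  (last char: 'r')
  sorted[4] = rsrrrrt$rt  (last char: 't')
  sorted[5] = rt$rtrsrrr  (last char: 'r')
  sorted[6] = rtrsrrrrt$  (last char: '$')
  sorted[7] = srrrrt$rtr  (last char: 'r')
  sorted[8] = t$rtrsrrrr  (last char: 'r')
  sorted[9] = trsrrrrt$r  (last char: 'r')
Last column: tsrrtr$rrr
Original string S is at sorted index 6

Answer: tsrrtr$rrr
6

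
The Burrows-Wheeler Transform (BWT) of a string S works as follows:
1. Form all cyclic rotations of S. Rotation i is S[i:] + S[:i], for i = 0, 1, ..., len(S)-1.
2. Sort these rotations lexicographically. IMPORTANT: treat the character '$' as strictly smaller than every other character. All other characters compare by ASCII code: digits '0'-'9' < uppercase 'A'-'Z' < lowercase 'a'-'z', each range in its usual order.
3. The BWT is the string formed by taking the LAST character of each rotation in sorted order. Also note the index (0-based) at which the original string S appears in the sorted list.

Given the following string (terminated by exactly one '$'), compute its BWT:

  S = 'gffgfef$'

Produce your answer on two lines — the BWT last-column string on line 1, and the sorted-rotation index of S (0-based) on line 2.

All 8 rotations (rotation i = S[i:]+S[:i]):
  rot[0] = gffgfef$
  rot[1] = ffgfef$g
  rot[2] = fgfef$gf
  rot[3] = gfef$gff
  rot[4] = fef$gffg
  rot[5] = ef$gffgf
  rot[6] = f$gffgfe
  rot[7] = $gffgfef
Sorted (with $ < everything):
  sorted[0] = $gffgfef  (last char: 'f')
  sorted[1] = ef$gffgf  (last char: 'f')
  sorted[2] = f$gffgfe  (last char: 'e')
  sorted[3] = fef$gffg  (last char: 'g')
  sorted[4] = ffgfef$g  (last char: 'g')
  sorted[5] = fgfef$gf  (last char: 'f')
  sorted[6] = gfef$gff  (last char: 'f')
  sorted[7] = gffgfef$  (last char: '$')
Last column: ffeggff$
Original string S is at sorted index 7

Answer: ffeggff$
7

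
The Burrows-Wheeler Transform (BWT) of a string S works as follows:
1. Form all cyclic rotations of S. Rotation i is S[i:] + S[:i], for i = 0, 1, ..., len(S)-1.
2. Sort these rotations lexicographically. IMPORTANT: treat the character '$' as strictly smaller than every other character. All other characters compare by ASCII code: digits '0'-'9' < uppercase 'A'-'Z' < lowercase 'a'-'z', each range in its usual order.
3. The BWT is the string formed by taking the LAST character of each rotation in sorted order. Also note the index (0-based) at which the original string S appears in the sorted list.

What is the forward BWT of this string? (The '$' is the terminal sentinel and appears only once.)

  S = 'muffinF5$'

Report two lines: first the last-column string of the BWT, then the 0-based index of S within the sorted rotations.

Answer: 5Fnuff$im
6

Derivation:
All 9 rotations (rotation i = S[i:]+S[:i]):
  rot[0] = muffinF5$
  rot[1] = uffinF5$m
  rot[2] = ffinF5$mu
  rot[3] = finF5$muf
  rot[4] = inF5$muff
  rot[5] = nF5$muffi
  rot[6] = F5$muffin
  rot[7] = 5$muffinF
  rot[8] = $muffinF5
Sorted (with $ < everything):
  sorted[0] = $muffinF5  (last char: '5')
  sorted[1] = 5$muffinF  (last char: 'F')
  sorted[2] = F5$muffin  (last char: 'n')
  sorted[3] = ffinF5$mu  (last char: 'u')
  sorted[4] = finF5$muf  (last char: 'f')
  sorted[5] = inF5$muff  (last char: 'f')
  sorted[6] = muffinF5$  (last char: '$')
  sorted[7] = nF5$muffi  (last char: 'i')
  sorted[8] = uffinF5$m  (last char: 'm')
Last column: 5Fnuff$im
Original string S is at sorted index 6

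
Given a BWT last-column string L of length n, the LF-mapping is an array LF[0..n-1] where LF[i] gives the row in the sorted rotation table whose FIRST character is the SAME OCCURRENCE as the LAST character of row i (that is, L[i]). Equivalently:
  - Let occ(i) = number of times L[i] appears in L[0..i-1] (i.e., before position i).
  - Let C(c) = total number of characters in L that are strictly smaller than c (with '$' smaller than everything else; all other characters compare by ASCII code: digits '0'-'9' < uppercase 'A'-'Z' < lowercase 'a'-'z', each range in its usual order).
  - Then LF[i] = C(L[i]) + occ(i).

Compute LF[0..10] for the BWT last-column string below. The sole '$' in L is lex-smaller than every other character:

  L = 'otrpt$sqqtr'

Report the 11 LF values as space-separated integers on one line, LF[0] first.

Answer: 1 8 5 2 9 0 7 3 4 10 6

Derivation:
Char counts: '$':1, 'o':1, 'p':1, 'q':2, 'r':2, 's':1, 't':3
C (first-col start): C('$')=0, C('o')=1, C('p')=2, C('q')=3, C('r')=5, C('s')=7, C('t')=8
L[0]='o': occ=0, LF[0]=C('o')+0=1+0=1
L[1]='t': occ=0, LF[1]=C('t')+0=8+0=8
L[2]='r': occ=0, LF[2]=C('r')+0=5+0=5
L[3]='p': occ=0, LF[3]=C('p')+0=2+0=2
L[4]='t': occ=1, LF[4]=C('t')+1=8+1=9
L[5]='$': occ=0, LF[5]=C('$')+0=0+0=0
L[6]='s': occ=0, LF[6]=C('s')+0=7+0=7
L[7]='q': occ=0, LF[7]=C('q')+0=3+0=3
L[8]='q': occ=1, LF[8]=C('q')+1=3+1=4
L[9]='t': occ=2, LF[9]=C('t')+2=8+2=10
L[10]='r': occ=1, LF[10]=C('r')+1=5+1=6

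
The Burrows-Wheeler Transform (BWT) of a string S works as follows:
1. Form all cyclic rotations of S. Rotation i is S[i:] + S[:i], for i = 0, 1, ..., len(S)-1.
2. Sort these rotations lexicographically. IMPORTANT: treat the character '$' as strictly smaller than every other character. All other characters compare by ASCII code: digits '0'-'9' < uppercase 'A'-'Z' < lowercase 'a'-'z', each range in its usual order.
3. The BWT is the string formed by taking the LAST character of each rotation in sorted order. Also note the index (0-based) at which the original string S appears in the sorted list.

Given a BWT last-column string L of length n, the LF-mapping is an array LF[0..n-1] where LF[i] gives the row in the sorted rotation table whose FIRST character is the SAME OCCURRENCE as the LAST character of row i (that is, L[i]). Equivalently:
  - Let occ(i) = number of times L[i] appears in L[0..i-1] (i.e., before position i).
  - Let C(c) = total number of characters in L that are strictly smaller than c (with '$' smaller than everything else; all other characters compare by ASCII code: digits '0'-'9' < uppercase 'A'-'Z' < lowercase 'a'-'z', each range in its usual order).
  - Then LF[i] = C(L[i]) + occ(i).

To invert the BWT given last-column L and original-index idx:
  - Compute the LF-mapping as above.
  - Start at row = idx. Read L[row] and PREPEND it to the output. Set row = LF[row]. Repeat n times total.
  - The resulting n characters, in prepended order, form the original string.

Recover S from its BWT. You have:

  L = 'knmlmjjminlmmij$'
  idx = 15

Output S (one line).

LF mapping: 6 14 9 7 10 3 4 11 1 15 8 12 13 2 5 0
Walk LF starting at row 15, prepending L[row]:
  step 1: row=15, L[15]='$', prepend. Next row=LF[15]=0
  step 2: row=0, L[0]='k', prepend. Next row=LF[0]=6
  step 3: row=6, L[6]='j', prepend. Next row=LF[6]=4
  step 4: row=4, L[4]='m', prepend. Next row=LF[4]=10
  step 5: row=10, L[10]='l', prepend. Next row=LF[10]=8
  step 6: row=8, L[8]='i', prepend. Next row=LF[8]=1
  step 7: row=1, L[1]='n', prepend. Next row=LF[1]=14
  step 8: row=14, L[14]='j', prepend. Next row=LF[14]=5
  step 9: row=5, L[5]='j', prepend. Next row=LF[5]=3
  step 10: row=3, L[3]='l', prepend. Next row=LF[3]=7
  step 11: row=7, L[7]='m', prepend. Next row=LF[7]=11
  step 12: row=11, L[11]='m', prepend. Next row=LF[11]=12
  step 13: row=12, L[12]='m', prepend. Next row=LF[12]=13
  step 14: row=13, L[13]='i', prepend. Next row=LF[13]=2
  step 15: row=2, L[2]='m', prepend. Next row=LF[2]=9
  step 16: row=9, L[9]='n', prepend. Next row=LF[9]=15
Reversed output: nmimmmljjnilmjk$

Answer: nmimmmljjnilmjk$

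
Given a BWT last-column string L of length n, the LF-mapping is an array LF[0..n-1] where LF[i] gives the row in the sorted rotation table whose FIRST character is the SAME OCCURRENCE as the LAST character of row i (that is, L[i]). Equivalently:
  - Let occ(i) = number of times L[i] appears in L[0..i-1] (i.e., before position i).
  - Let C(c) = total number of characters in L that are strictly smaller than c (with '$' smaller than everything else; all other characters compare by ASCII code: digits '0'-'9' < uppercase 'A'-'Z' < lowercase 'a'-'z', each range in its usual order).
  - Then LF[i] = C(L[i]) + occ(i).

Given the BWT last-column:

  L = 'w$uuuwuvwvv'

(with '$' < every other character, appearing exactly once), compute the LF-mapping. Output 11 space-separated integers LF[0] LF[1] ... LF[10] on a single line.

Answer: 8 0 1 2 3 9 4 5 10 6 7

Derivation:
Char counts: '$':1, 'u':4, 'v':3, 'w':3
C (first-col start): C('$')=0, C('u')=1, C('v')=5, C('w')=8
L[0]='w': occ=0, LF[0]=C('w')+0=8+0=8
L[1]='$': occ=0, LF[1]=C('$')+0=0+0=0
L[2]='u': occ=0, LF[2]=C('u')+0=1+0=1
L[3]='u': occ=1, LF[3]=C('u')+1=1+1=2
L[4]='u': occ=2, LF[4]=C('u')+2=1+2=3
L[5]='w': occ=1, LF[5]=C('w')+1=8+1=9
L[6]='u': occ=3, LF[6]=C('u')+3=1+3=4
L[7]='v': occ=0, LF[7]=C('v')+0=5+0=5
L[8]='w': occ=2, LF[8]=C('w')+2=8+2=10
L[9]='v': occ=1, LF[9]=C('v')+1=5+1=6
L[10]='v': occ=2, LF[10]=C('v')+2=5+2=7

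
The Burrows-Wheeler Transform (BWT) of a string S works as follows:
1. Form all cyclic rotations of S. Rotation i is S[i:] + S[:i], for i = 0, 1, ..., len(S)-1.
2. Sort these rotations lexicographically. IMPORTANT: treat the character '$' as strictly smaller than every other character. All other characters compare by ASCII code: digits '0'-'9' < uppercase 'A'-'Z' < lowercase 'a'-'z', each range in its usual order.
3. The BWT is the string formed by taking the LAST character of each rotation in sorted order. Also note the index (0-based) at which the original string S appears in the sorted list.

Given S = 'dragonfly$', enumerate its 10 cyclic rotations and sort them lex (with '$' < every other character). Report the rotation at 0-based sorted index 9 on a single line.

Answer: y$dragonfl

Derivation:
All 10 rotations (rotation i = S[i:]+S[:i]):
  rot[0] = dragonfly$
  rot[1] = ragonfly$d
  rot[2] = agonfly$dr
  rot[3] = gonfly$dra
  rot[4] = onfly$drag
  rot[5] = nfly$drago
  rot[6] = fly$dragon
  rot[7] = ly$dragonf
  rot[8] = y$dragonfl
  rot[9] = $dragonfly
Sorted (with $ < everything):
  sorted[0] = $dragonfly
  sorted[1] = agonfly$dr
  sorted[2] = dragonfly$
  sorted[3] = fly$dragon
  sorted[4] = gonfly$dra
  sorted[5] = ly$dragonf
  sorted[6] = nfly$drago
  sorted[7] = onfly$drag
  sorted[8] = ragonfly$d
  sorted[9] = y$dragonfl
sorted[9] = y$dragonfl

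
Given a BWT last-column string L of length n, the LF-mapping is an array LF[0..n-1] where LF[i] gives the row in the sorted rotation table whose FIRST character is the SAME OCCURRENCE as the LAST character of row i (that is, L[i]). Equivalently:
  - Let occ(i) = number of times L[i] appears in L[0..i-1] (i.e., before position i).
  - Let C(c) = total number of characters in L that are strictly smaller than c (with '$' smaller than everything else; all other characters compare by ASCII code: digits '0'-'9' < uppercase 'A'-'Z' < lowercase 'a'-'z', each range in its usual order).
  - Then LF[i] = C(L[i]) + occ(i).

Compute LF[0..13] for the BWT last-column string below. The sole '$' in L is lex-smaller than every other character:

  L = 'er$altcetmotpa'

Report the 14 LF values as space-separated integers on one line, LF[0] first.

Char counts: '$':1, 'a':2, 'c':1, 'e':2, 'l':1, 'm':1, 'o':1, 'p':1, 'r':1, 't':3
C (first-col start): C('$')=0, C('a')=1, C('c')=3, C('e')=4, C('l')=6, C('m')=7, C('o')=8, C('p')=9, C('r')=10, C('t')=11
L[0]='e': occ=0, LF[0]=C('e')+0=4+0=4
L[1]='r': occ=0, LF[1]=C('r')+0=10+0=10
L[2]='$': occ=0, LF[2]=C('$')+0=0+0=0
L[3]='a': occ=0, LF[3]=C('a')+0=1+0=1
L[4]='l': occ=0, LF[4]=C('l')+0=6+0=6
L[5]='t': occ=0, LF[5]=C('t')+0=11+0=11
L[6]='c': occ=0, LF[6]=C('c')+0=3+0=3
L[7]='e': occ=1, LF[7]=C('e')+1=4+1=5
L[8]='t': occ=1, LF[8]=C('t')+1=11+1=12
L[9]='m': occ=0, LF[9]=C('m')+0=7+0=7
L[10]='o': occ=0, LF[10]=C('o')+0=8+0=8
L[11]='t': occ=2, LF[11]=C('t')+2=11+2=13
L[12]='p': occ=0, LF[12]=C('p')+0=9+0=9
L[13]='a': occ=1, LF[13]=C('a')+1=1+1=2

Answer: 4 10 0 1 6 11 3 5 12 7 8 13 9 2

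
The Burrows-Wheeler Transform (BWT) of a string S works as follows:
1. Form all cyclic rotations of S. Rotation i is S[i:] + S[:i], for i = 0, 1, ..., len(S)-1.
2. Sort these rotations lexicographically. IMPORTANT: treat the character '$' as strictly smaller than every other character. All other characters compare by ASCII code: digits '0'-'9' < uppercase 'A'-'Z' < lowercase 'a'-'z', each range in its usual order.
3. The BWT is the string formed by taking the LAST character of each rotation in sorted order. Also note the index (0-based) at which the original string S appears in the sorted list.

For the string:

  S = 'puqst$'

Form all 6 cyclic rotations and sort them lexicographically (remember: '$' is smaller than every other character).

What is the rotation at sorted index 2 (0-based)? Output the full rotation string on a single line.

All 6 rotations (rotation i = S[i:]+S[:i]):
  rot[0] = puqst$
  rot[1] = uqst$p
  rot[2] = qst$pu
  rot[3] = st$puq
  rot[4] = t$puqs
  rot[5] = $puqst
Sorted (with $ < everything):
  sorted[0] = $puqst
  sorted[1] = puqst$
  sorted[2] = qst$pu
  sorted[3] = st$puq
  sorted[4] = t$puqs
  sorted[5] = uqst$p
sorted[2] = qst$pu

Answer: qst$pu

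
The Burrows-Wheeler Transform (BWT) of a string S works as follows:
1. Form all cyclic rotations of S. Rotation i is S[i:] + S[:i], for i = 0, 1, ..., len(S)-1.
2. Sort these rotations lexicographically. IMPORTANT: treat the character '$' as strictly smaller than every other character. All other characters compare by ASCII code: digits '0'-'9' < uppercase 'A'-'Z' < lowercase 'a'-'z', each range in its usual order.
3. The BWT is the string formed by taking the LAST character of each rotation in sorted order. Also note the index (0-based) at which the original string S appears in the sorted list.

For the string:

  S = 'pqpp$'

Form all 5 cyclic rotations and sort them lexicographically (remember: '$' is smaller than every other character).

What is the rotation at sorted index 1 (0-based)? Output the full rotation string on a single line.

Answer: p$pqp

Derivation:
All 5 rotations (rotation i = S[i:]+S[:i]):
  rot[0] = pqpp$
  rot[1] = qpp$p
  rot[2] = pp$pq
  rot[3] = p$pqp
  rot[4] = $pqpp
Sorted (with $ < everything):
  sorted[0] = $pqpp
  sorted[1] = p$pqp
  sorted[2] = pp$pq
  sorted[3] = pqpp$
  sorted[4] = qpp$p
sorted[1] = p$pqp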